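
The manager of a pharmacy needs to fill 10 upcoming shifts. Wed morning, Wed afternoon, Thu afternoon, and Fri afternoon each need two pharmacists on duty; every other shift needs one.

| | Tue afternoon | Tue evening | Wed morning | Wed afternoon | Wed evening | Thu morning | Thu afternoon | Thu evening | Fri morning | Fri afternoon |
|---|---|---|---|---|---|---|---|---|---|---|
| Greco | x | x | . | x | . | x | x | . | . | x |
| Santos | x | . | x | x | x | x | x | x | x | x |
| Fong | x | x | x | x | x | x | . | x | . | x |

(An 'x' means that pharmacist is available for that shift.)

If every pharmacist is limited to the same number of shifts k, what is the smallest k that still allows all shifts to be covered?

With 3 pharmacists and 14 worker-slots to fill, someone must work at least ⌈14/3⌉ = 5 shifts, so k ≥ 5.
k = 5 works: Tue afternoon→Greco, Tue evening→Greco, Wed morning→Santos+Fong, Wed afternoon→Greco+Fong, Wed evening→Santos, Thu morning→Fong, Thu afternoon→Greco+Santos, Thu evening→Santos, Fri morning→Santos, Fri afternoon→Greco+Fong.
Loads: Greco 5, Santos 5, Fong 4 — all ≤ 5.

5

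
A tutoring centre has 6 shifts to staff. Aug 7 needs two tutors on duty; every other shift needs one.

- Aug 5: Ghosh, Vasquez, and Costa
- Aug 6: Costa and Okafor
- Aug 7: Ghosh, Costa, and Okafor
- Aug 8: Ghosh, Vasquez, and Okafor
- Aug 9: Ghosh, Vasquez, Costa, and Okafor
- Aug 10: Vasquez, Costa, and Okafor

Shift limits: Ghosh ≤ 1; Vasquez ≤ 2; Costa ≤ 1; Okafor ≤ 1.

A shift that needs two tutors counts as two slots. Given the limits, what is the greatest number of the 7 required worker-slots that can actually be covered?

5

Total capacity across all tutors is 1+2+1+1 = 5, and 7 slots are needed, so at most 5 can be filled.
An assignment achieving 5: Aug 5→Ghosh, Aug 6→Costa, Aug 7→Okafor, Aug 8→Vasquez, Aug 10→Vasquez.
Loads: Ghosh 1/1, Vasquez 2/2, Costa 1/1, Okafor 1/1.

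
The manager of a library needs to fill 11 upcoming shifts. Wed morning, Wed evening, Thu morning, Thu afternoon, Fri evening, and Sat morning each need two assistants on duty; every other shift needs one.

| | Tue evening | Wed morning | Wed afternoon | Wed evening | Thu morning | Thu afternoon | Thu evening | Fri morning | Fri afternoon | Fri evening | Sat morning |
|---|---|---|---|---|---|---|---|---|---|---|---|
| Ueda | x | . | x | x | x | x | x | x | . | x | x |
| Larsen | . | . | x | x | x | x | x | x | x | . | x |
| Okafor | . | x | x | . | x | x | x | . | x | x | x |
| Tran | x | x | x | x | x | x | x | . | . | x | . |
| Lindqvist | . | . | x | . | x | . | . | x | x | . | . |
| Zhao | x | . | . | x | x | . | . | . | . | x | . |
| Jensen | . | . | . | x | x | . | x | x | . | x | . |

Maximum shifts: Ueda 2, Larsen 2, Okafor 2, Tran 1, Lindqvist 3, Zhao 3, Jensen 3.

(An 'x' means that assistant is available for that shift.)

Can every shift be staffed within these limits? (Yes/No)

No

Total capacity is 2+2+2+1+3+3+3 = 16 but 17 worker-slots are needed — infeasible.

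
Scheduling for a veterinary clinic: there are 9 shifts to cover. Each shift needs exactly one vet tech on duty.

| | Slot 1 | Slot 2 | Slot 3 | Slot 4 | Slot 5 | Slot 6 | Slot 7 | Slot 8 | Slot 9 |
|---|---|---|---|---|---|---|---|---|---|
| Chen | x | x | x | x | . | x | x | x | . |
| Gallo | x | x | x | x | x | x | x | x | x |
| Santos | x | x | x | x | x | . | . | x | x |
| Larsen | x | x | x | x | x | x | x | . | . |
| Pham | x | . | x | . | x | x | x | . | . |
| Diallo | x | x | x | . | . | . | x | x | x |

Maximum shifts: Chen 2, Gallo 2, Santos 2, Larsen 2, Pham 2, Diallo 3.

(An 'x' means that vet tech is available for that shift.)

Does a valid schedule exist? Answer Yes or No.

Yes

One valid schedule: Slot 1→Larsen, Slot 2→Santos, Slot 3→Pham, Slot 4→Chen, Slot 5→Gallo, Slot 6→Chen, Slot 7→Larsen, Slot 8→Santos, Slot 9→Gallo.
Loads: Chen 2/2, Gallo 2/2, Santos 2/2, Larsen 2/2, Pham 1/2, Diallo 0/3 — all within limits.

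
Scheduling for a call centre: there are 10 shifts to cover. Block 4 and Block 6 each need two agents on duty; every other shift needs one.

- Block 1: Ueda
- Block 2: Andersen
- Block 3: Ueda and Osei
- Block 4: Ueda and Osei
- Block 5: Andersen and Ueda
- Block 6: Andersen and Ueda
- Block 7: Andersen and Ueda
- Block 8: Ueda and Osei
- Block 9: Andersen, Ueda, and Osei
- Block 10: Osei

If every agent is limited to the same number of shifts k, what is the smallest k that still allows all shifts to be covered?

4

With 3 agents and 12 worker-slots to fill, someone must work at least ⌈12/3⌉ = 4 shifts, so k ≥ 4.
k = 4 works: Block 1→Ueda, Block 2→Andersen, Block 3→Ueda, Block 4→Ueda+Osei, Block 5→Andersen, Block 6→Andersen+Ueda, Block 7→Andersen, Block 8→Osei, Block 9→Osei, Block 10→Osei.
Loads: Andersen 4, Ueda 4, Osei 4 — all ≤ 4.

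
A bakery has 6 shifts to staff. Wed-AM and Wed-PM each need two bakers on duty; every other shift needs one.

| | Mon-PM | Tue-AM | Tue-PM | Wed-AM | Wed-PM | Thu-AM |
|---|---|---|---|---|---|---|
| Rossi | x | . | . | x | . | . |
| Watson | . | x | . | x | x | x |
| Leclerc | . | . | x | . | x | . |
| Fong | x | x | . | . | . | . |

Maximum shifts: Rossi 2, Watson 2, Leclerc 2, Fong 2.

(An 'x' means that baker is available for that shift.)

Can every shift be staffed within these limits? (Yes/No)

Total capacity is 8 and 8 slots are needed, so capacity alone doesn't rule it out.
Shifts {Wed-AM, Wed-PM, Thu-AM} need 5 worker-slots in total, but the bakers available for any of those shifts (Rossi, Watson, and Leclerc) can supply at most 4 among them. So no valid schedule exists.

No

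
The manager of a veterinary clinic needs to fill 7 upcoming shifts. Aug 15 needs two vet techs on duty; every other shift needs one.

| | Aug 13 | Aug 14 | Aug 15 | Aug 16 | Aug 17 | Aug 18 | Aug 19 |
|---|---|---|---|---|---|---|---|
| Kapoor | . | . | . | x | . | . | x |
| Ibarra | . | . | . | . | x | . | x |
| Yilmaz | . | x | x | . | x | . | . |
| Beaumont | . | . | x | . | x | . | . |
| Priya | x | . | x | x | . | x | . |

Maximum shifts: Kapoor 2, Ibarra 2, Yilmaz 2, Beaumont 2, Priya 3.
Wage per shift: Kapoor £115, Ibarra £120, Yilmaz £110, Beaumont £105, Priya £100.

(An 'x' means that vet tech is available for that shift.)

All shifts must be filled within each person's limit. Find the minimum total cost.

Aug 13 can only be covered by Priya, so that assignment is forced.
Aug 14 can only be covered by Yilmaz, so that assignment is forced.
Aug 18 can only be covered by Priya, so that assignment is forced.
Picking the cheapest available vet tech for each shift independently would cost £835, but that ignores the shift limits.
An optimal schedule: Aug 13→Priya, Aug 14→Yilmaz, Aug 15→Beaumont+Yilmaz, Aug 16→Priya, Aug 17→Beaumont, Aug 18→Priya, Aug 19→Kapoor.
Total: 100 + 110 + 105 + 110 + 100 + 105 + 100 + 115 = £845.

£845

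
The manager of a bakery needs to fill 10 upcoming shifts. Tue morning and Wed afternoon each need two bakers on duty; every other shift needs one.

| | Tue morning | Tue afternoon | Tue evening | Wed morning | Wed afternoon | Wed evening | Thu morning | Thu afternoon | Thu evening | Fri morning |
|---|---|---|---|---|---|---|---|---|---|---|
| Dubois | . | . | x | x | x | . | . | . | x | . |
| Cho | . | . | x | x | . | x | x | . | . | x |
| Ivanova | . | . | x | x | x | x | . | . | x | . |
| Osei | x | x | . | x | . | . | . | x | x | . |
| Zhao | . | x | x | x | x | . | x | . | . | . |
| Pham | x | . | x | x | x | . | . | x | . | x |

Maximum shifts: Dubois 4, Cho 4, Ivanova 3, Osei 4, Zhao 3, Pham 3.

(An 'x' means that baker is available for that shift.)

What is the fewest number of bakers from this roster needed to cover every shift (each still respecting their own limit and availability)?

12 slots to fill and no one can take more than 4, so at least ⌈12/4⌉ = 3 bakers are needed.
No set of 3 bakers can cover every shift (each such set leaves at least one shift with no one available or exceeds a cap).
Dubois, Cho, Osei, and Pham alone can cover everything: Tue morning→Osei+Pham, Tue afternoon→Osei, Tue evening→Dubois, Wed morning→Dubois, Wed afternoon→Dubois+Pham, Wed evening→Cho, Thu morning→Cho, Thu afternoon→Osei, Thu evening→Dubois, Fri morning→Cho.

4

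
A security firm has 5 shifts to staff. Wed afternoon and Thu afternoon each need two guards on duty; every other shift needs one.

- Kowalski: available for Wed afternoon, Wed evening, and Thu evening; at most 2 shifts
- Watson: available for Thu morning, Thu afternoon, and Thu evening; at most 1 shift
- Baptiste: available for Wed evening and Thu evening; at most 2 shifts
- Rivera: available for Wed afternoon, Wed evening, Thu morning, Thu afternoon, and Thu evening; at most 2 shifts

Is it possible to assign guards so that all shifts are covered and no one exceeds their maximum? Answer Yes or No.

No

Total capacity is 7 and 7 slots are needed, so capacity alone doesn't rule it out.
Shifts {Wed afternoon, Thu morning, Thu afternoon} need 5 worker-slots in total, but the guards available for any of those shifts (Kowalski, Watson, and Rivera) can supply at most 4 among them. So no valid schedule exists.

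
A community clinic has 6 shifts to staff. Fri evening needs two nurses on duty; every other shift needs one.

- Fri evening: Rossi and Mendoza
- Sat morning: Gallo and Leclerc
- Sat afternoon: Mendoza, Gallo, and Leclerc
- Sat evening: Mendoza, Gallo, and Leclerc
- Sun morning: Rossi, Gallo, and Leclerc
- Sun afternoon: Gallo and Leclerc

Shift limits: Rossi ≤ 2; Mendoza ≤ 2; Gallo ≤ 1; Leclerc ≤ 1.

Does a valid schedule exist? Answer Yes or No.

Shifts {Fri evening, Sat morning, Sat afternoon, Sat evening, Sun afternoon} need 6 worker-slots in total, but the nurses available for any of those shifts (Rossi, Mendoza, Gallo, and Leclerc) can supply at most 5 among them. So no valid schedule exists.

No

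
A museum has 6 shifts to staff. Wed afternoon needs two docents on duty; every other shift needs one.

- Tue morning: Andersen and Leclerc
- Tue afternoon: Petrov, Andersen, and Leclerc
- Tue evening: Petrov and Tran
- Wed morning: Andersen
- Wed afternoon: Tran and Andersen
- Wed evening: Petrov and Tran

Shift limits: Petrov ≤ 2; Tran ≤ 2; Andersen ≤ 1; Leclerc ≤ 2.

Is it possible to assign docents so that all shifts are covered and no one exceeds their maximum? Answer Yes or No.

No

Total capacity is 7 and 7 slots are needed, so capacity alone doesn't rule it out.
Shifts {Wed morning, Wed afternoon} need 3 worker-slots in total, but the docents available for any of those shifts (Tran and Andersen) can supply at most 2 among them. So no valid schedule exists.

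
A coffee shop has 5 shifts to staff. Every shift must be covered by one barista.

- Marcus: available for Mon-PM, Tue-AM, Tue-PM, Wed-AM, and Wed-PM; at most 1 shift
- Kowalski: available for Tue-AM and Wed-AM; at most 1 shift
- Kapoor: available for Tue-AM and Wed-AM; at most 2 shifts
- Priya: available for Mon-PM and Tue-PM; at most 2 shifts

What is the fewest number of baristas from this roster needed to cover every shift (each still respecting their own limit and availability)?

3

5 slots to fill and no one can take more than 2, so at least ⌈5/2⌉ = 3 baristas are needed.
Marcus, Kapoor, and Priya alone can cover everything: Mon-PM→Priya, Tue-AM→Kapoor, Tue-PM→Priya, Wed-AM→Kapoor, Wed-PM→Marcus.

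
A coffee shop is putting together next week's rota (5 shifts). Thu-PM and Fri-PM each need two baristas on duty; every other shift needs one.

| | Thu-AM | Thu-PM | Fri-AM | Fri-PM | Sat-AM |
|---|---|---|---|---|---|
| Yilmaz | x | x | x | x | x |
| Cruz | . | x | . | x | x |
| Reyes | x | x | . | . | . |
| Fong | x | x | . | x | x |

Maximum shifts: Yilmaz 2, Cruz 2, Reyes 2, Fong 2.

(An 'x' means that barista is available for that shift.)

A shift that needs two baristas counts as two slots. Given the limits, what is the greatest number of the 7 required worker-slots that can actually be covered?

Total capacity across all baristas is 2+2+2+2 = 8, and 7 slots are needed, so at most 7 can be filled.
An assignment achieving 7: Thu-AM→Yilmaz, Thu-PM→Reyes+Fong, Fri-AM→Yilmaz, Fri-PM→Cruz+Fong, Sat-AM→Cruz.
Loads: Yilmaz 2/2, Cruz 2/2, Reyes 1/2, Fong 2/2.

7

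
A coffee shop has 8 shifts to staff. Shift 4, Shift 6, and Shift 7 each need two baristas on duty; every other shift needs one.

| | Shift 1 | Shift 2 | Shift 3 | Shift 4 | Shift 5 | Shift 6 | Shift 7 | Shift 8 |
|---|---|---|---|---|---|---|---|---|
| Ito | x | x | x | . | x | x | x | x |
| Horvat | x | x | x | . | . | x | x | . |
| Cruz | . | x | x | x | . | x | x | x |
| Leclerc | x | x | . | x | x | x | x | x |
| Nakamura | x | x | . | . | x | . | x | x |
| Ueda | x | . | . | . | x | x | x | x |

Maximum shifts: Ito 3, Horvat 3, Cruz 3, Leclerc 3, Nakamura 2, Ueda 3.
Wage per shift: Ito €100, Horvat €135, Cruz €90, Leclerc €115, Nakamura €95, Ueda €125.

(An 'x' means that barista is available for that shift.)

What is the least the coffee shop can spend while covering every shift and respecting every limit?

Shift 4 can only be covered by Cruz and Leclerc, so that assignment is forced.
Picking the cheapest available barista for each shift independently would cost €1040, but that ignores the shift limits.
An optimal schedule: Shift 1→Nakamura, Shift 2→Cruz, Shift 3→Cruz, Shift 4→Cruz+Leclerc, Shift 5→Nakamura, Shift 6→Ito+Leclerc, Shift 7→Ito+Leclerc, Shift 8→Ito.
Total: 95 + 90 + 90 + 90 + 115 + 95 + 100 + 115 + 100 + 115 + 100 = €1105.

€1105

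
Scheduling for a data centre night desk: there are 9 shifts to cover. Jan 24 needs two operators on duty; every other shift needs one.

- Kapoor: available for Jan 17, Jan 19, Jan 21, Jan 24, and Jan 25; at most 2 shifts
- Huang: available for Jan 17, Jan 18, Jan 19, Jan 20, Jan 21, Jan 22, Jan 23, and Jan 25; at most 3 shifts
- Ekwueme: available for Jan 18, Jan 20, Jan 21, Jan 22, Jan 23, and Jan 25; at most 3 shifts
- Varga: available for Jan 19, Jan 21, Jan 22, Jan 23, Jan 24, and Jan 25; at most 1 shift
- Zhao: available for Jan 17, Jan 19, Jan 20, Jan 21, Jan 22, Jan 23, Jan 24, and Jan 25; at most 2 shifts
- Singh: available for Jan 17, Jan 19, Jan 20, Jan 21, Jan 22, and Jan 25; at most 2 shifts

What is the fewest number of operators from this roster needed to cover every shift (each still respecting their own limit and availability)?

4

10 slots to fill and no one can take more than 3, so at least ⌈10/3⌉ = 4 operators are needed.
Kapoor, Huang, Ekwueme, and Zhao alone can cover everything: Jan 17→Kapoor, Jan 18→Huang, Jan 19→Huang, Jan 20→Huang, Jan 21→Ekwueme, Jan 22→Ekwueme, Jan 23→Ekwueme, Jan 24→Kapoor+Zhao, Jan 25→Zhao.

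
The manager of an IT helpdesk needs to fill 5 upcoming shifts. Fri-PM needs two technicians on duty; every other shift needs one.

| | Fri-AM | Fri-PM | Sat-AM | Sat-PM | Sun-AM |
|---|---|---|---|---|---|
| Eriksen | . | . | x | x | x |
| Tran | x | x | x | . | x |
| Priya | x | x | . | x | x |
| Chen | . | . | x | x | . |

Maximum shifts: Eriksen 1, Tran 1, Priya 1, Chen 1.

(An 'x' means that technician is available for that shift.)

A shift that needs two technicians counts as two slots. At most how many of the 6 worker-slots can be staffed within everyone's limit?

4

Total capacity across all technicians is 1+1+1+1 = 4, and 6 slots are needed, so at most 4 can be filled.
An assignment achieving 4: Fri-AM→Tran, Fri-PM→Priya, Sat-AM→Eriksen, Sat-PM→Chen.
Loads: Eriksen 1/1, Tran 1/1, Priya 1/1, Chen 1/1.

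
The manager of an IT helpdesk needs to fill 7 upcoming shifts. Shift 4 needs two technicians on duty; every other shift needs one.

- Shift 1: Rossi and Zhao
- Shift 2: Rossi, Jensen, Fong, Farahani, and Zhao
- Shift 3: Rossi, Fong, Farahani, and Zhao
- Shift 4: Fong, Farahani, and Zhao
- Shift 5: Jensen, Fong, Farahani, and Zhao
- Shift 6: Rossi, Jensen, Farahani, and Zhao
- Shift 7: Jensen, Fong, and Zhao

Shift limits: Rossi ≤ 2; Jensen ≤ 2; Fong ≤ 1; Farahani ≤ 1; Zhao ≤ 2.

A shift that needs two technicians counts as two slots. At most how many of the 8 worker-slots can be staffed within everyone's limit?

8

Total capacity across all technicians is 2+2+1+1+2 = 8, and 8 slots are needed, so at most 8 can be filled.
An assignment achieving 8: Shift 1→Rossi, Shift 2→Zhao, Shift 3→Rossi, Shift 4→Fong+Farahani, Shift 5→Jensen, Shift 6→Zhao, Shift 7→Jensen.
Loads: Rossi 2/2, Jensen 2/2, Fong 1/1, Farahani 1/1, Zhao 2/2.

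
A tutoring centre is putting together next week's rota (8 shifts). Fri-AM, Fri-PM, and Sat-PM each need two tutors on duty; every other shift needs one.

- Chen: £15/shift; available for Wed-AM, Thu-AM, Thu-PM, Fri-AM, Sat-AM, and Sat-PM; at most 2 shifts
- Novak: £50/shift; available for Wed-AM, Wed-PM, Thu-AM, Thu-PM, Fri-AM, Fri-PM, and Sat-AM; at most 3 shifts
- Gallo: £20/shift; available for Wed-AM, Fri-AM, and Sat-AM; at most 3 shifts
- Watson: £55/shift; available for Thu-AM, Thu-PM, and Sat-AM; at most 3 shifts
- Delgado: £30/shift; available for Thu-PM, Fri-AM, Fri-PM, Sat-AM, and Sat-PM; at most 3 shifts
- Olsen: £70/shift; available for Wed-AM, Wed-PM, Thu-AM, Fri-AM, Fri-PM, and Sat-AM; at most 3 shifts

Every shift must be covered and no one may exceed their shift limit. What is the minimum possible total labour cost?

£330

Sat-PM can only be covered by Chen and Delgado, so that assignment is forced.
Picking the cheapest available tutor for each shift independently would cost £270, but that ignores the shift limits.
An optimal schedule: Wed-AM→Gallo, Wed-PM→Novak, Thu-AM→Chen, Thu-PM→Delgado, Fri-AM→Gallo+Novak, Fri-PM→Delgado+Novak, Sat-AM→Gallo, Sat-PM→Chen+Delgado.
Total: 20 + 50 + 15 + 30 + 20 + 50 + 30 + 50 + 20 + 15 + 30 = £330.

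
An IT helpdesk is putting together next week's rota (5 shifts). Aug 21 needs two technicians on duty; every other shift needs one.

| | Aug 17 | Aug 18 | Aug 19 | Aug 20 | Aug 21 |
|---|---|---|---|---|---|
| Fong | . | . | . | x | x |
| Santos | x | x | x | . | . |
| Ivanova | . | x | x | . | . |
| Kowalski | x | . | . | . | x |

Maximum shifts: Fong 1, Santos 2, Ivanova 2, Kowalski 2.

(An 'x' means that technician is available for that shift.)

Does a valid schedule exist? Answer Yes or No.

Total capacity is 7 and 6 slots are needed, so capacity alone doesn't rule it out.
Shifts {Aug 20, Aug 21} need 3 worker-slots in total, but the technicians available for any of those shifts (Fong and Kowalski) can supply at most 2 among them. So no valid schedule exists.

No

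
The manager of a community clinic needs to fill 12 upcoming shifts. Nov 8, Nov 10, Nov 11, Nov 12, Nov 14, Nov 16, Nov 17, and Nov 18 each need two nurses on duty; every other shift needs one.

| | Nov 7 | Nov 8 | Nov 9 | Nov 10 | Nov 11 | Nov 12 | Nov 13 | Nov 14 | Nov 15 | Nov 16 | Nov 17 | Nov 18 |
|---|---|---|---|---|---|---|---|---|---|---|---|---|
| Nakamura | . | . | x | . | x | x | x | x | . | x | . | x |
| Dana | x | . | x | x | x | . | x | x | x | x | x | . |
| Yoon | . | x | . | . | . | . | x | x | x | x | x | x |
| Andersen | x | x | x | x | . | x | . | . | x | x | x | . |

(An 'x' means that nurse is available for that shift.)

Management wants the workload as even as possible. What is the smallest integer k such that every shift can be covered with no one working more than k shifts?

With 4 nurses and 20 worker-slots to fill, someone must work at least ⌈20/4⌉ = 5 shifts, so k ≥ 5.
k = 5 works: Nov 7→Dana, Nov 8→Yoon+Andersen, Nov 9→Nakamura, Nov 10→Dana+Andersen, Nov 11→Nakamura+Dana, Nov 12→Nakamura+Andersen, Nov 13→Nakamura, Nov 14→Dana+Yoon, Nov 15→Dana, Nov 16→Yoon+Andersen, Nov 17→Yoon+Andersen, Nov 18→Nakamura+Yoon.
Loads: Nakamura 5, Dana 5, Yoon 5, Andersen 5 — all ≤ 5.

5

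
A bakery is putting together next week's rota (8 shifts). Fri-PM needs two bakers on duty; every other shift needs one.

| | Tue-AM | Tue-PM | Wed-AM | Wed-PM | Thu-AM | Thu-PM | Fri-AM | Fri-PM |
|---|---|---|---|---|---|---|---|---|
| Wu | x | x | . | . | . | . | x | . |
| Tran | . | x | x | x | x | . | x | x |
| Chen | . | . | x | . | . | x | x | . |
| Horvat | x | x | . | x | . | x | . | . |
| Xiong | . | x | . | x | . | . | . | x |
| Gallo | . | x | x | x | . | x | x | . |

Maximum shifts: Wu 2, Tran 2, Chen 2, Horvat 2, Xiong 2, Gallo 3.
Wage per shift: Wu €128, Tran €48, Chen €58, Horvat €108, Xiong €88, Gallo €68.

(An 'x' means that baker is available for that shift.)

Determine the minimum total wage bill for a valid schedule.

Thu-AM can only be covered by Tran, so that assignment is forced.
Fri-PM can only be covered by Tran and Xiong, so that assignment is forced.
Picking the cheapest available baker for each shift independently would cost €542, but that ignores the shift limits.
An optimal schedule: Tue-AM→Horvat, Tue-PM→Gallo, Wed-AM→Chen, Wed-PM→Gallo, Thu-AM→Tran, Thu-PM→Chen, Fri-AM→Gallo, Fri-PM→Tran+Xiong.
Total: 108 + 68 + 58 + 68 + 48 + 58 + 68 + 48 + 88 = €612.

€612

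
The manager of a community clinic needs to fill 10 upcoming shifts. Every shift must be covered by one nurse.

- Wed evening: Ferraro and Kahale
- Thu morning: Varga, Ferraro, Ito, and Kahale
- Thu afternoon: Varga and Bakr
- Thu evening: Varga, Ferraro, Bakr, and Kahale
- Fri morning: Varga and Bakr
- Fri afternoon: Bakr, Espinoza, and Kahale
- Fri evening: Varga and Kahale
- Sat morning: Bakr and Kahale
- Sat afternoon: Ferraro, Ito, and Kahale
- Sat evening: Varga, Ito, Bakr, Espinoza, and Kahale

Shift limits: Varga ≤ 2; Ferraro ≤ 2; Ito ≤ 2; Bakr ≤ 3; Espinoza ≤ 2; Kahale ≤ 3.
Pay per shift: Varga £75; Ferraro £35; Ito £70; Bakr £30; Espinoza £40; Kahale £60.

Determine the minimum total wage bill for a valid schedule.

Picking the cheapest available nurse for each shift independently would cost £345, but that ignores the shift limits.
An optimal schedule: Wed evening→Ferraro, Thu morning→Kahale, Thu afternoon→Bakr, Thu evening→Kahale, Fri morning→Bakr, Fri afternoon→Espinoza, Fri evening→Kahale, Sat morning→Bakr, Sat afternoon→Ferraro, Sat evening→Espinoza.
Total: 35 + 60 + 30 + 60 + 30 + 40 + 60 + 30 + 35 + 40 = £420.

£420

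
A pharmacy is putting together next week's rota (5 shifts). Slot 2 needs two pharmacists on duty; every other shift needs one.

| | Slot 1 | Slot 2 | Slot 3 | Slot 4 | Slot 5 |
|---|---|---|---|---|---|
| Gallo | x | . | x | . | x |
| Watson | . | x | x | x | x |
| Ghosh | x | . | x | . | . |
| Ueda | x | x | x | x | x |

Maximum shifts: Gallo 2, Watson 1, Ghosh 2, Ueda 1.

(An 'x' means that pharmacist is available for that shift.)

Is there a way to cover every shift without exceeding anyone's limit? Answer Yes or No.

Total capacity is 6 and 6 slots are needed, so capacity alone doesn't rule it out.
Shifts {Slot 2, Slot 4} need 3 worker-slots in total, but the pharmacists available for any of those shifts (Watson and Ueda) can supply at most 2 among them. So no valid schedule exists.

No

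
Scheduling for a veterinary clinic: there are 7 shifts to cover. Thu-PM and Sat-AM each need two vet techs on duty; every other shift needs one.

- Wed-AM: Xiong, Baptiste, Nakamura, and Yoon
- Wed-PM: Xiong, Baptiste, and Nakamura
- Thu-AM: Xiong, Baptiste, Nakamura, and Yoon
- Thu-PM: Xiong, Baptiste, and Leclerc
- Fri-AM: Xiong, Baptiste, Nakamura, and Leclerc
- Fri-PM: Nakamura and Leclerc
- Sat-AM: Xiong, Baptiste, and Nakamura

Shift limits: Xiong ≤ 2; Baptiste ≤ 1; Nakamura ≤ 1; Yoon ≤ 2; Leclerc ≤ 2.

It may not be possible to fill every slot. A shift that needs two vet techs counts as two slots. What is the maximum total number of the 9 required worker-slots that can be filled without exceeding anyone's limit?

Total capacity across all vet techs is 2+1+1+2+2 = 8, and 9 slots are needed, so at most 8 can be filled.
An assignment achieving 8: Wed-AM→Yoon, Wed-PM→Xiong, Thu-AM→Yoon, Thu-PM→Xiong+Leclerc, Fri-AM→Leclerc, Fri-PM→Nakamura, Sat-AM→Baptiste.
Loads: Xiong 2/2, Baptiste 1/1, Nakamura 1/1, Yoon 2/2, Leclerc 2/2.

8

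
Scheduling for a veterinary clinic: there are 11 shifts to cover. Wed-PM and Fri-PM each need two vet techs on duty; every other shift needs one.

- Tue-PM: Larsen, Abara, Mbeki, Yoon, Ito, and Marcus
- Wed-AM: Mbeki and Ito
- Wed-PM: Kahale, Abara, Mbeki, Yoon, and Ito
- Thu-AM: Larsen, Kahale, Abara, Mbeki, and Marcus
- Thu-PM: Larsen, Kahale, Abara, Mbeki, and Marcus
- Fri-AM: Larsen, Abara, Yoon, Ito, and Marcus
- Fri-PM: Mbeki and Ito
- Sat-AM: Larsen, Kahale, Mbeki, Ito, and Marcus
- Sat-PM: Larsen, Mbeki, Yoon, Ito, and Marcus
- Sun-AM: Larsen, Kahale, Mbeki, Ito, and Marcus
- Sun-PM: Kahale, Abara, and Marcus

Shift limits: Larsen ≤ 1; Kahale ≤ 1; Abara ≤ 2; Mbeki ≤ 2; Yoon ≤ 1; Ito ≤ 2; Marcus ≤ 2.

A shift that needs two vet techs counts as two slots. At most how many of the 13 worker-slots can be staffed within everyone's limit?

11

Total capacity across all vet techs is 1+1+2+2+1+2+2 = 11, and 13 slots are needed, so at most 11 can be filled.
An assignment achieving 11: Wed-AM→Mbeki, Wed-PM→Abara+Yoon, Thu-AM→Larsen, Thu-PM→Abara, Fri-AM→Ito, Fri-PM→Mbeki+Ito, Sat-AM→Marcus, Sat-PM→Marcus, Sun-PM→Kahale.
Loads: Larsen 1/1, Kahale 1/1, Abara 2/2, Mbeki 2/2, Yoon 1/1, Ito 2/2, Marcus 2/2.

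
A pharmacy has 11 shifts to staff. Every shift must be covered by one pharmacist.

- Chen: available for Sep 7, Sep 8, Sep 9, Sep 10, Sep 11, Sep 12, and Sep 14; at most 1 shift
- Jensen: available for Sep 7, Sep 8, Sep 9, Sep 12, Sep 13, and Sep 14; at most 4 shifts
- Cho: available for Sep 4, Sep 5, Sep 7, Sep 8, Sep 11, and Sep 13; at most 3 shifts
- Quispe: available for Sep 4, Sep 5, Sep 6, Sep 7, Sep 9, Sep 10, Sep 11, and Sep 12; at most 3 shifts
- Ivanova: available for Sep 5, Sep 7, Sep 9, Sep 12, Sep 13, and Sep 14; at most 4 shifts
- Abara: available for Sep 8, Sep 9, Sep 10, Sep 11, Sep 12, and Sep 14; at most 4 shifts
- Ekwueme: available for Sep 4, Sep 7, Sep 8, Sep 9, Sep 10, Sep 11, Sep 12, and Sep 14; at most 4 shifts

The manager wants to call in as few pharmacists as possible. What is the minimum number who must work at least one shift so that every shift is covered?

3

11 slots to fill and no one can take more than 4, so at least ⌈11/4⌉ = 3 pharmacists are needed.
Jensen, Quispe, and Abara alone can cover everything: Sep 4→Quispe, Sep 5→Quispe, Sep 6→Quispe, Sep 7→Jensen, Sep 8→Jensen, Sep 9→Abara, Sep 10→Abara, Sep 11→Abara, Sep 12→Abara, Sep 13→Jensen, Sep 14→Jensen.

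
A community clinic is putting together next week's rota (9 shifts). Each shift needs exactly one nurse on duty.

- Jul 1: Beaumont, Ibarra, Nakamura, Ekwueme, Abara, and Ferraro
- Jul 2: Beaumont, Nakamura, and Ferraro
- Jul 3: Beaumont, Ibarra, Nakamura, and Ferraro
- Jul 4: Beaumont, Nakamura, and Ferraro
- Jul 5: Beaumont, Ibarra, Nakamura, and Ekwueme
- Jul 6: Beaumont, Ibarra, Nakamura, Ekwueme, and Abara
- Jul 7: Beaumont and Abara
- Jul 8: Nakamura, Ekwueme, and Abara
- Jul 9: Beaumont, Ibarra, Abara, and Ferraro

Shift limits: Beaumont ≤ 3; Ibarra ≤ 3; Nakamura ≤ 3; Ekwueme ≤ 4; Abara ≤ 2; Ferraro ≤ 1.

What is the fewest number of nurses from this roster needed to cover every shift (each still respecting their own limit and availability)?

9 slots to fill and no one can take more than 4, so at least ⌈9/4⌉ = 3 nurses are needed.
Beaumont, Ibarra, and Nakamura alone can cover everything: Jul 1→Ibarra, Jul 2→Beaumont, Jul 3→Ibarra, Jul 4→Beaumont, Jul 5→Nakamura, Jul 6→Nakamura, Jul 7→Beaumont, Jul 8→Nakamura, Jul 9→Ibarra.

3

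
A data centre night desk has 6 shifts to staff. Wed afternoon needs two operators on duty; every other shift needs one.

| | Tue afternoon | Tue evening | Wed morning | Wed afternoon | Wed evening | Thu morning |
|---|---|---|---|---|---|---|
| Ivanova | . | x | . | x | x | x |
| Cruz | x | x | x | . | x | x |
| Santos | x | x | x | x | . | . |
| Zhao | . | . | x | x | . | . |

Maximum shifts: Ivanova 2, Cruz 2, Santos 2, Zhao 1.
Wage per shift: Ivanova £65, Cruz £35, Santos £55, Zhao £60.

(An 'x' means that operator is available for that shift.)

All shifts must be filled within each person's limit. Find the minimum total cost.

£370

Picking the cheapest available operator for each shift independently would cost £290, but that ignores the shift limits.
An optimal schedule: Tue afternoon→Cruz, Tue evening→Cruz, Wed morning→Santos, Wed afternoon→Santos+Zhao, Wed evening→Ivanova, Thu morning→Ivanova.
Total: 35 + 35 + 55 + 55 + 60 + 65 + 65 = £370.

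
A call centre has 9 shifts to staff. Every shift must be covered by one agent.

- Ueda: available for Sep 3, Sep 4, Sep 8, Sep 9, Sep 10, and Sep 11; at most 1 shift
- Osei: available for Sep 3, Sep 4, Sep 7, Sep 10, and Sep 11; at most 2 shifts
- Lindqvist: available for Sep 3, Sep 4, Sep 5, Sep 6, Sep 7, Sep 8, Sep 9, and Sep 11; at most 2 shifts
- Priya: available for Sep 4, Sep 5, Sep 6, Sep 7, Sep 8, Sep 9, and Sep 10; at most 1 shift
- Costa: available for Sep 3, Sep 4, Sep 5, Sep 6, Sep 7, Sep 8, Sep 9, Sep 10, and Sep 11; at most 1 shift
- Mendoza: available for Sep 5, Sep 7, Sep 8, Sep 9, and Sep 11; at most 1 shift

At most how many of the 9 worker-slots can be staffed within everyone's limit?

8

Total capacity across all agents is 1+2+2+1+1+1 = 8, and 9 slots are needed, so at most 8 can be filled.
An assignment achieving 8: Sep 3→Ueda, Sep 4→Osei, Sep 5→Lindqvist, Sep 6→Lindqvist, Sep 7→Priya, Sep 8→Costa, Sep 9→Mendoza, Sep 10→Osei.
Loads: Ueda 1/1, Osei 2/2, Lindqvist 2/2, Priya 1/1, Costa 1/1, Mendoza 1/1.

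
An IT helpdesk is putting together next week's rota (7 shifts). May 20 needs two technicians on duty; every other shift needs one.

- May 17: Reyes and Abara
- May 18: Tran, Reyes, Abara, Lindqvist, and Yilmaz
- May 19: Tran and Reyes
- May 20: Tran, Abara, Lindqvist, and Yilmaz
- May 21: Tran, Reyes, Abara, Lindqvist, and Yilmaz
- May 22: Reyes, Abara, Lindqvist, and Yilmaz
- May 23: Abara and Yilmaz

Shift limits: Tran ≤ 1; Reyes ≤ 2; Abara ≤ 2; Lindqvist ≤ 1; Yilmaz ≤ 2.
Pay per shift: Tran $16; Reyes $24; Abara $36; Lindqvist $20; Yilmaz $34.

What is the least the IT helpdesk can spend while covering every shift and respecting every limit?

$224

Picking the cheapest available technician for each shift independently would cost $162, but that ignores the shift limits.
An optimal schedule: May 17→Reyes, May 18→Abara, May 19→Tran, May 20→Lindqvist+Yilmaz, May 21→Yilmaz, May 22→Reyes, May 23→Abara.
Total: 24 + 36 + 16 + 20 + 34 + 34 + 24 + 36 = $224.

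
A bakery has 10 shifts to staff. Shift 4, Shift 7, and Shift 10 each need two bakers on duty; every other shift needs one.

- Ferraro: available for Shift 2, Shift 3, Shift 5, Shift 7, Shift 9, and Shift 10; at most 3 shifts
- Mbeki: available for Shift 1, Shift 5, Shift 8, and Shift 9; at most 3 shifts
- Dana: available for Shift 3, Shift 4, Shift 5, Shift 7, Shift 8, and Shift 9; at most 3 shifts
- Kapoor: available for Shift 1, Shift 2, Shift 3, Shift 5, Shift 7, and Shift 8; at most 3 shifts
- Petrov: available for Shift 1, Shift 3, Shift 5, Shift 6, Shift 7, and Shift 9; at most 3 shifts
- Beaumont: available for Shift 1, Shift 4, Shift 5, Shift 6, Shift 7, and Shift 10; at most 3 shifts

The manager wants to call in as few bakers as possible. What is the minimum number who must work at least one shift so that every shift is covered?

13 slots to fill and no one can take more than 3, so at least ⌈13/3⌉ = 5 bakers are needed.
Ferraro, Mbeki, Dana, Kapoor, and Beaumont alone can cover everything: Shift 1→Mbeki, Shift 2→Ferraro, Shift 3→Ferraro, Shift 4→Dana+Beaumont, Shift 5→Dana, Shift 6→Beaumont, Shift 7→Dana+Kapoor, Shift 8→Mbeki, Shift 9→Mbeki, Shift 10→Ferraro+Beaumont.

5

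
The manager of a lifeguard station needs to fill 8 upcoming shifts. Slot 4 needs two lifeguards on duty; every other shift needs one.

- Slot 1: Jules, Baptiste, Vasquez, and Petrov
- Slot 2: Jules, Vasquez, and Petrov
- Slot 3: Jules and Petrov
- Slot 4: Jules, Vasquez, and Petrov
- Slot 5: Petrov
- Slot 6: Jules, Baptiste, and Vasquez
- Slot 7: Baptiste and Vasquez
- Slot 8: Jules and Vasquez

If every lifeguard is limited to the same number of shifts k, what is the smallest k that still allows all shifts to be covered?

3

With 4 lifeguards and 9 worker-slots to fill, someone must work at least ⌈9/4⌉ = 3 shifts, so k ≥ 3.
k = 3 works: Slot 1→Baptiste, Slot 2→Jules, Slot 3→Jules, Slot 4→Vasquez+Petrov, Slot 5→Petrov, Slot 6→Baptiste, Slot 7→Baptiste, Slot 8→Jules.
Loads: Jules 3, Baptiste 3, Vasquez 1, Petrov 2 — all ≤ 3.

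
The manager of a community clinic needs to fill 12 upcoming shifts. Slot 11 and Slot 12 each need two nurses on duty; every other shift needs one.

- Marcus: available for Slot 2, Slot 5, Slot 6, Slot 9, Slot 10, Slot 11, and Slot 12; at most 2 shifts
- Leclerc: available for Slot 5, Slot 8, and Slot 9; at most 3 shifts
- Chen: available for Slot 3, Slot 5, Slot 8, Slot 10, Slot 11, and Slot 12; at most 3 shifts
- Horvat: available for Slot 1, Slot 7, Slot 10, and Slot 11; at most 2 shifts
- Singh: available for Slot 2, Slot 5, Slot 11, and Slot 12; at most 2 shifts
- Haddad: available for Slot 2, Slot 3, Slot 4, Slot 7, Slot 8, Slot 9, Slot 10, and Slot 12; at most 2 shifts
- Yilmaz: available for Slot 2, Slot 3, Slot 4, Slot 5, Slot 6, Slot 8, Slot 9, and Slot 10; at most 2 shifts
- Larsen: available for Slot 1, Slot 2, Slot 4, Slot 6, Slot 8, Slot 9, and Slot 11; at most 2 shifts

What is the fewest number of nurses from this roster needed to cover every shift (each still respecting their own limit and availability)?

6

14 slots to fill and no one can take more than 3, so at least ⌈14/3⌉ = 5 nurses are needed.
Any 5 nurses together have capacity at most 3+3+2+2+2 = 12 < 14 slots, so 5 can never suffice.
Marcus, Leclerc, Chen, Horvat, Singh, and Haddad alone can cover everything: Slot 1→Horvat, Slot 2→Marcus, Slot 3→Chen, Slot 4→Haddad, Slot 5→Leclerc, Slot 6→Marcus, Slot 7→Horvat, Slot 8→Leclerc, Slot 9→Leclerc, Slot 10→Chen, Slot 11→Chen+Singh, Slot 12→Singh+Haddad.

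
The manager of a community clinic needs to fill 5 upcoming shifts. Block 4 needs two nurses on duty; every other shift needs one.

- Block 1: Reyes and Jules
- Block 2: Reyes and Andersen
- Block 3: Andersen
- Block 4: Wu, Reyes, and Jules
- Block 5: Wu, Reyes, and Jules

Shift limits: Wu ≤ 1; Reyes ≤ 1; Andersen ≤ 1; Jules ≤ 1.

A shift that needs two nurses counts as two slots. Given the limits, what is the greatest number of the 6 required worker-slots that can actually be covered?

4

Total capacity across all nurses is 1+1+1+1 = 4, and 6 slots are needed, so at most 4 can be filled.
An assignment achieving 4: Block 1→Reyes, Block 3→Andersen, Block 4→Wu+Jules.
Loads: Wu 1/1, Reyes 1/1, Andersen 1/1, Jules 1/1.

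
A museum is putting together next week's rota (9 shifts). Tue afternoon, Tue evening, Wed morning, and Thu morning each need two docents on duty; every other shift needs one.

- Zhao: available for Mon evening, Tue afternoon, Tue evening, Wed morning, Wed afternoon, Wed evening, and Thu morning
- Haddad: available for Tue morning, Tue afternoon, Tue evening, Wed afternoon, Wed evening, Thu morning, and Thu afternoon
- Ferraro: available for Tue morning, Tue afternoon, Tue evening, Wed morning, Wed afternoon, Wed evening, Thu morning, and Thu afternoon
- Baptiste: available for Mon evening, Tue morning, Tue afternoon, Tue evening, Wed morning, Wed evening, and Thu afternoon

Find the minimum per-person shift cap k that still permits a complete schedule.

4

With 4 docents and 13 worker-slots to fill, someone must work at least ⌈13/4⌉ = 4 shifts, so k ≥ 4.
k = 4 works: Mon evening→Zhao, Tue morning→Haddad, Tue afternoon→Ferraro+Baptiste, Tue evening→Ferraro+Baptiste, Wed morning→Zhao+Ferraro, Wed afternoon→Zhao, Wed evening→Haddad, Thu morning→Zhao+Haddad, Thu afternoon→Haddad.
Loads: Zhao 4, Haddad 4, Ferraro 3, Baptiste 2 — all ≤ 4.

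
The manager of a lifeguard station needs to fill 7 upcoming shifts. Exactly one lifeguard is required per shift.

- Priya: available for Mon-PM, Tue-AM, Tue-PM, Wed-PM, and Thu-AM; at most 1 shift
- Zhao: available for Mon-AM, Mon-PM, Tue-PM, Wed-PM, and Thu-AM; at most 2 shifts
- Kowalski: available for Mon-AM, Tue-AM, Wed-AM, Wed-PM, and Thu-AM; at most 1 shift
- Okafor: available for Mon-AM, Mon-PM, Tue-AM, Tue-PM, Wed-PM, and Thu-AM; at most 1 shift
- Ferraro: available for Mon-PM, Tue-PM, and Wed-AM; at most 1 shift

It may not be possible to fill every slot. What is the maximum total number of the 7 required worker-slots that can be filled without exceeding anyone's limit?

6

Total capacity across all lifeguards is 1+2+1+1+1 = 6, and 7 slots are needed, so at most 6 can be filled.
An assignment achieving 6: Mon-AM→Zhao, Mon-PM→Zhao, Tue-AM→Priya, Tue-PM→Ferraro, Wed-AM→Kowalski, Wed-PM→Okafor.
Loads: Priya 1/1, Zhao 2/2, Kowalski 1/1, Okafor 1/1, Ferraro 1/1.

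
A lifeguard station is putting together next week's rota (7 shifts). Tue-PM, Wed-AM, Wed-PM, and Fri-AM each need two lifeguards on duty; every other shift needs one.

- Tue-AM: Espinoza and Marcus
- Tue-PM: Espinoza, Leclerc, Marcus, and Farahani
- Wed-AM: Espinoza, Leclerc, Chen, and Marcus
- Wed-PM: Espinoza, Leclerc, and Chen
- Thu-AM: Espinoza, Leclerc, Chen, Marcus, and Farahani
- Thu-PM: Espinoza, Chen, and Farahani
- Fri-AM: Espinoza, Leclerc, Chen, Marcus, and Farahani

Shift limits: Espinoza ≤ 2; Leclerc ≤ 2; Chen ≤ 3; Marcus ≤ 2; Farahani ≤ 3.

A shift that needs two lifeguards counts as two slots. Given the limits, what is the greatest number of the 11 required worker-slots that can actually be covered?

11

Total capacity across all lifeguards is 2+2+3+2+3 = 12, and 11 slots are needed, so at most 11 can be filled.
An assignment achieving 11: Tue-AM→Espinoza, Tue-PM→Leclerc+Marcus, Wed-AM→Chen+Marcus, Wed-PM→Espinoza+Leclerc, Thu-AM→Farahani, Thu-PM→Chen, Fri-AM→Chen+Farahani.
Loads: Espinoza 2/2, Leclerc 2/2, Chen 3/3, Marcus 2/2, Farahani 2/3.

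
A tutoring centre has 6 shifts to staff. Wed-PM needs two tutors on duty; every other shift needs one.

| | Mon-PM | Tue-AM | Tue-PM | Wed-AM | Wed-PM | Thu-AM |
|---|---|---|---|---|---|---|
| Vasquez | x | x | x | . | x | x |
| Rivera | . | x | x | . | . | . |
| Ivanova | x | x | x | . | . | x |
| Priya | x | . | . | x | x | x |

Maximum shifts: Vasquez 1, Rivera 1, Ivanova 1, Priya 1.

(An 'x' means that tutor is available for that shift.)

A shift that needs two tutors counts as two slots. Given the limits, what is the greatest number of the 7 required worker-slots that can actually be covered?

Total capacity across all tutors is 1+1+1+1 = 4, and 7 slots are needed, so at most 4 can be filled.
An assignment achieving 4: Mon-PM→Ivanova, Tue-AM→Rivera, Wed-AM→Priya, Wed-PM→Vasquez.
Loads: Vasquez 1/1, Rivera 1/1, Ivanova 1/1, Priya 1/1.

4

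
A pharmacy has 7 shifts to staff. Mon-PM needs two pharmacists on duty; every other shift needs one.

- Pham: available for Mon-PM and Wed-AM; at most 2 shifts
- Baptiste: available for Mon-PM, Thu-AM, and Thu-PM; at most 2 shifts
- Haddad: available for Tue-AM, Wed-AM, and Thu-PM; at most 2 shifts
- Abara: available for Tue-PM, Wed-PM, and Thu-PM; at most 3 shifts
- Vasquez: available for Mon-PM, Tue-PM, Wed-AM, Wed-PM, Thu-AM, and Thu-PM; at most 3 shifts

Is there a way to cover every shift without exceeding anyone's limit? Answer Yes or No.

Tue-AM can only be covered by Haddad, so that assignment is forced.
One valid schedule: Mon-PM→Pham+Baptiste, Tue-AM→Haddad, Tue-PM→Abara, Wed-AM→Pham, Wed-PM→Abara, Thu-AM→Baptiste, Thu-PM→Haddad.
Loads: Pham 2/2, Baptiste 2/2, Haddad 2/2, Abara 2/3, Vasquez 0/3 — all within limits.

Yes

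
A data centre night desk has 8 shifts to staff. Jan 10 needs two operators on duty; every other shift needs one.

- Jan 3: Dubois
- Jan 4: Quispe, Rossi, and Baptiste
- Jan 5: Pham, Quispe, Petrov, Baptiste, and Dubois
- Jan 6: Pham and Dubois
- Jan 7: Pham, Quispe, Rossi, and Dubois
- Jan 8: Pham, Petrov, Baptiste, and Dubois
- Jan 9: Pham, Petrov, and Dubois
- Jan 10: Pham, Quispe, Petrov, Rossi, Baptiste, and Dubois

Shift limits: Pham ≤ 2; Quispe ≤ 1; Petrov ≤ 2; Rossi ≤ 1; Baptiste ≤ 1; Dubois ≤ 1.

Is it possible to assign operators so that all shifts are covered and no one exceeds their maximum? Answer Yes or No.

No

Total capacity is 2+1+2+1+1+1 = 8 but 9 worker-slots are needed — infeasible.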